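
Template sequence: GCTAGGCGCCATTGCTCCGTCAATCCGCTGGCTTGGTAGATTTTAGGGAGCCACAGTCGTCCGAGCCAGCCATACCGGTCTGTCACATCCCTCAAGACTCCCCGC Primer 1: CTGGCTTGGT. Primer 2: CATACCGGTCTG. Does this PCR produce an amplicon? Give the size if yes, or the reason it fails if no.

No product — both primers anneal to the same strand and extend in the same direction.

Primer 1 (CTGGCTTGGT) matches the top strand at positions 28–37 (3' end points downstream).
Primer 2 (CATACCGGTCTG) also matches the top strand directly, at positions 71–82 — its reverse complement CAGACCGGTATG is not present.
Both primers anneal to the bottom strand with 3' ends pointing the same way, so neither can prime synthesis back toward the other.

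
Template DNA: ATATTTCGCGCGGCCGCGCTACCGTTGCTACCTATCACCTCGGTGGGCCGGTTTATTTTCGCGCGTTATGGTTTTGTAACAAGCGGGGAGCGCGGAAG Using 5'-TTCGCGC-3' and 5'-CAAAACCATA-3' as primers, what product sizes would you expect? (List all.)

The forward primer TTCGCGC matches the top strand at positions 5–11, 58–64.
The reverse primer's reverse complement is TATGGTTTTG, matching at positions 67–76.
Each forward site pairs with the reverse site to give a product ending at position 76: sizes 72, 19 bp.

72 bp, 19 bp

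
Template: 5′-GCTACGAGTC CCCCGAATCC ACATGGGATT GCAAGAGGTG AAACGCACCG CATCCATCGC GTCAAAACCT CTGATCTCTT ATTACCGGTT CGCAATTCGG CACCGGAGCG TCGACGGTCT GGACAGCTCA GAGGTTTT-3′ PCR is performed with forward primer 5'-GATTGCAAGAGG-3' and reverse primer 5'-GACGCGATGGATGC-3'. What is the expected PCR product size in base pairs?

37 bp

The forward primer matches the template at positions 27–38.
Reverse complement of the reverse primer: GCATCCATCGCGTC. This occurs on the top strand at positions 50–63.
Amplicon spans positions 27–63: 37 bp.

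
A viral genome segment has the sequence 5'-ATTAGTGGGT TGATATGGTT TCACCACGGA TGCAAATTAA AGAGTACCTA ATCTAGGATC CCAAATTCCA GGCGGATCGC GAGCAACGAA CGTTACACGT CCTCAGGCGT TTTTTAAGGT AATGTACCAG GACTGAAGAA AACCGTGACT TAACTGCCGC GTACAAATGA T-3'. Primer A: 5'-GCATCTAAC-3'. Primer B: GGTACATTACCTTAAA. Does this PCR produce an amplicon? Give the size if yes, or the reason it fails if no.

No product — primer A has no binding site in the template.

Primer A (GCATCTAAC) does not match the top strand, and its reverse complement GTTAGATGC does not match either.
With no annealing site for primer A, no amplification occurs.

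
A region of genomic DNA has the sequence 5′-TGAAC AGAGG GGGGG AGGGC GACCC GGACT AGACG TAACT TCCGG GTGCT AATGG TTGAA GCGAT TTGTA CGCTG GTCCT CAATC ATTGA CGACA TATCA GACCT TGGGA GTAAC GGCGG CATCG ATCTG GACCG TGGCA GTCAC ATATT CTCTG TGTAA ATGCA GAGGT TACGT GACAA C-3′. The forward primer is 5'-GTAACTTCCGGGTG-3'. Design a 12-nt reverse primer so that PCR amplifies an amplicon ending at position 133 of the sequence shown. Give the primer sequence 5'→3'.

5'-GTCCAGATCGAT-3'

The forward primer binds at positions 35–48; the product's 3' end on the top strand is position 133.
The reverse primer anneals to the top strand over positions 122–133, i.e. to ATCGATCTGGAC.
Its sequence written 5'→3' is the reverse complement: GTCCAGATCGAT.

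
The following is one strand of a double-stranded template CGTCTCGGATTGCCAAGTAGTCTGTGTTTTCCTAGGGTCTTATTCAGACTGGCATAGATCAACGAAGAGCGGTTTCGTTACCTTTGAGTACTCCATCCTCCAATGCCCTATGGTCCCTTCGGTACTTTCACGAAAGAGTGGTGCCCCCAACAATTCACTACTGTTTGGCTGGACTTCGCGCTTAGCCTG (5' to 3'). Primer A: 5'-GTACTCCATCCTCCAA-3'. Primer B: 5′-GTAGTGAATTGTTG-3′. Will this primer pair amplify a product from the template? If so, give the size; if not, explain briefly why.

Primer A (GTACTCCATCCTCCAA) matches the top strand at positions 88–103; it acts as a forward primer.
Primer B's reverse complement is CAACAATTCACTAC, matching the top strand at positions 148–161; it acts as a reverse primer.
The 3' ends face each other across positions 88–161, giving a 74 bp product.

Yes — a 74 bp product.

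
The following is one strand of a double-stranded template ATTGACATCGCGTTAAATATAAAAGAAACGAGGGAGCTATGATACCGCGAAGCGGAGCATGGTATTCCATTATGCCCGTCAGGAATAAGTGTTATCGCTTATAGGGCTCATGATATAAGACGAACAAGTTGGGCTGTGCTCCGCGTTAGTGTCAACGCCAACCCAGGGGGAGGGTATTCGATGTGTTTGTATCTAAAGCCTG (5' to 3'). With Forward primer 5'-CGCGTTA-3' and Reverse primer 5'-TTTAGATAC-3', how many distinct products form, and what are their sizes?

Two products: 189 bp, 56 bp

The forward primer CGCGTTA matches the top strand at positions 9–15, 142–148.
The reverse primer's reverse complement is GTATCTAAA, matching at positions 189–197.
Each forward site pairs with the reverse site to give a product ending at position 197: sizes 189, 56 bp.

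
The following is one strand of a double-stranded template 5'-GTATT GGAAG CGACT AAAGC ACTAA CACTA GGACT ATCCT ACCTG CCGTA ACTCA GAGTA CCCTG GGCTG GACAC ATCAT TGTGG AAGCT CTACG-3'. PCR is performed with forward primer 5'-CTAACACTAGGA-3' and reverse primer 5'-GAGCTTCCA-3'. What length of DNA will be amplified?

Forward primer CTAACACTAGGA is found on the top strand at positions 22–33.
Reverse complement of the reverse primer: TGGAAGCTC. This occurs on the top strand at positions 83–91.
Amplicon spans positions 22–91: 70 bp.

70 bp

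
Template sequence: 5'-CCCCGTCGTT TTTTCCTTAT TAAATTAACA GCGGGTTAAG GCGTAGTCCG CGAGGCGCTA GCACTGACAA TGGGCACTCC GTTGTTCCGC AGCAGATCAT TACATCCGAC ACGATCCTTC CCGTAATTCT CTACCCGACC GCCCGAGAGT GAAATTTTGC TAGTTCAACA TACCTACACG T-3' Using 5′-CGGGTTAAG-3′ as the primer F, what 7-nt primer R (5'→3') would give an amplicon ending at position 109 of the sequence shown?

The forward primer binds at positions 32–40; the product's 3' end on the top strand is position 109.
The reverse primer anneals to the top strand over positions 103–109, i.e. to CATCCGA.
Its sequence written 5'→3' is the reverse complement: TCGGATG.

5'-TCGGATG-3'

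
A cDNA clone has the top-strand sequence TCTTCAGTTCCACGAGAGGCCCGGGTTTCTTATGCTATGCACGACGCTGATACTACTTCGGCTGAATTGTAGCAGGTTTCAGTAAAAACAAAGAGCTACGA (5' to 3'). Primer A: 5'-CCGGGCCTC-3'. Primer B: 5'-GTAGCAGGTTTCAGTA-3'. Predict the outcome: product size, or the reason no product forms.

Primer A (CCGGGCCTC) has reverse complement GAGGCCCGG, which matches the top strand at positions 16–24; primer A anneals to the top strand there with its 3' end pointing upstream toward position 16.
Primer B (GTAGCAGGTTTCAGTA) matches the top strand directly at positions 69–84; it anneals to the bottom strand with its 3' end pointing downstream toward position 84.
The 3' ends diverge (primer A extends toward position 1, primer B toward position 101), so the primers never converge on a shared product.

No product — the primers' 3' ends point away from each other.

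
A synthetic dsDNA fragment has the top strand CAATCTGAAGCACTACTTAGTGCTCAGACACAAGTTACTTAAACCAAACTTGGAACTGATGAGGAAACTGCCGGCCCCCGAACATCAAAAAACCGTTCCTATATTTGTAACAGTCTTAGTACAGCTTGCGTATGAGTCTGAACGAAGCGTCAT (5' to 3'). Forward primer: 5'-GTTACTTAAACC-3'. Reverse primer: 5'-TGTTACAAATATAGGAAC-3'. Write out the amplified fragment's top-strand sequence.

The forward primer matches the template at positions 34–45.
The reverse primer's reverse complement is GTTCCTATATTTGTAACA, which matches the template at positions 95–112.
The product is the template from position 34 through 112 (79 bp).

5'-GTTACTTAAACCAAACTTGGAACTGATGAGGAAACTGCCGGCCCCCGAACATCAAAAAACCGTTCCTATATTTGTAACA-3'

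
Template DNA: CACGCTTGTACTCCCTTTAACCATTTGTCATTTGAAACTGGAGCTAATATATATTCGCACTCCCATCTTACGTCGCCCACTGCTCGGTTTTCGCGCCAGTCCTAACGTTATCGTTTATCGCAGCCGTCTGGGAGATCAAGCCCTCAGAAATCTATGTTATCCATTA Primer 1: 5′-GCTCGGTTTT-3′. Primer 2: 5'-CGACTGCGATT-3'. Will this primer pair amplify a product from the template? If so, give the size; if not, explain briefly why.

No product — primer 2 has no binding site in the template.

Primer 2 (CGACTGCGATT) does not match the top strand, and its reverse complement AATCGCAGTCG does not match either.
With no annealing site for primer 2, no amplification occurs.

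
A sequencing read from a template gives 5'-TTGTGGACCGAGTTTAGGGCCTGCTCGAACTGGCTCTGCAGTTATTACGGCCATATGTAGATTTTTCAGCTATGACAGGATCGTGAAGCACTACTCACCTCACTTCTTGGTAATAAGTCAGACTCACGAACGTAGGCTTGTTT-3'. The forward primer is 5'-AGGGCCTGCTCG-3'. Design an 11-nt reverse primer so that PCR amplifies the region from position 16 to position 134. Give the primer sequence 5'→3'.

5'-TACGTTCGTGA-3'

The product's 3' end on the top strand is position 134.
The reverse primer anneals to the top strand over positions 124–134, i.e. to TCACGAACGTA.
Its sequence written 5'→3' is the reverse complement: TACGTTCGTGA.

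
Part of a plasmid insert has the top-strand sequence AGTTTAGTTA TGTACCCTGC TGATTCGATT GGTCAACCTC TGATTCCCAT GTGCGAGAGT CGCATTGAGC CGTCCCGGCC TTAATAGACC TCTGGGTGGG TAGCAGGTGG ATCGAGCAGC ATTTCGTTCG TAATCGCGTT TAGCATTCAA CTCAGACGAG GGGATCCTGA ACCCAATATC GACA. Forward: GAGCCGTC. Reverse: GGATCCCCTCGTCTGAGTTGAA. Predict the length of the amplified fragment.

101 bp

The forward primer matches the template at positions 67–74.
Reverse complement of the reverse primer: TTCAACTCAGACGAGGGGATCC. This occurs on the top strand at positions 146–167.
Product length = (reverse-primer end) − (forward-primer start) + 1 = 167 − 67 + 1 = 101 bp.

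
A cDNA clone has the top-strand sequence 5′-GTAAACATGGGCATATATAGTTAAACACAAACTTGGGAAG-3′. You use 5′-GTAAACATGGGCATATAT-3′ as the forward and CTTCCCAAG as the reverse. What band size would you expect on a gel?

Forward primer GTAAACATGGGCATATAT is found on the top strand at positions 1–18.
Reverse complement of the reverse primer: CTTGGGAAG. This occurs on the top strand at positions 32–40.
The product runs from position 1 to position 40, so its length is 40 − 1 + 1 = 40 bp.

40 bp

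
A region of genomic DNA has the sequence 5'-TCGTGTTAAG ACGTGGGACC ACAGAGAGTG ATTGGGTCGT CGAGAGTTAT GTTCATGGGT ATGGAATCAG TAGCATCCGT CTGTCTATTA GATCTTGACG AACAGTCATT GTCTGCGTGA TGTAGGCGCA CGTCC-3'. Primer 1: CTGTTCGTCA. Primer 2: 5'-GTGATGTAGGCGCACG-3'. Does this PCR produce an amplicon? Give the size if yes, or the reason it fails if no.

No product — the primers' 3' ends point away from each other.

Primer 1 (CTGTTCGTCA) has reverse complement TGACGAACAG, which matches the top strand at positions 96–105; primer 1 anneals to the top strand there with its 3' end pointing upstream toward position 96.
Primer 2 (GTGATGTAGGCGCACG) matches the top strand directly at positions 117–132; it anneals to the bottom strand with its 3' end pointing downstream toward position 132.
The 3' ends diverge (primer 1 extends toward position 1, primer 2 toward position 135), so the primers never converge on a shared product.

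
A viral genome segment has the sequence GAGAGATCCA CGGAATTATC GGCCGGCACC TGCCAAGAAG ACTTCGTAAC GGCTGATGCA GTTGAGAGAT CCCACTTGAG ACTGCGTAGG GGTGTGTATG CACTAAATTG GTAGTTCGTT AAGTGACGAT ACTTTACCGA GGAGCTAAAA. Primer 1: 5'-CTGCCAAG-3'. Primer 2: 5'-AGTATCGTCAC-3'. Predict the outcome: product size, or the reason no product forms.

Primer 1 (CTGCCAAG) matches the top strand at positions 30–37; it acts as a forward primer.
Primer 2's reverse complement is GTGACGATACT, matching the top strand at positions 123–133; it acts as a reverse primer.
The 3' ends face each other across positions 30–133, giving a 104 bp product.

Yes — a 104 bp product.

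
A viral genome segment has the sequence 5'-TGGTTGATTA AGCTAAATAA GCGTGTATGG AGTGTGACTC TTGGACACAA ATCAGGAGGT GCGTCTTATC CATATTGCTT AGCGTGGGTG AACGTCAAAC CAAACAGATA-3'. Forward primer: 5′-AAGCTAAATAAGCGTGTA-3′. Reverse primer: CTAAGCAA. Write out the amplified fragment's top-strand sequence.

The forward primer matches the template at positions 10–27.
The reverse primer's reverse complement is TTGCTTAG, which matches the template at positions 75–82.
The product is the template from position 10 through 82 (73 bp).

5'-AAGCTAAATAAGCGTGTATGGAGTGTGACTCTTGGACACAAATCAGGAGGTGCGTCTTATCCATATTGCTTAG-3'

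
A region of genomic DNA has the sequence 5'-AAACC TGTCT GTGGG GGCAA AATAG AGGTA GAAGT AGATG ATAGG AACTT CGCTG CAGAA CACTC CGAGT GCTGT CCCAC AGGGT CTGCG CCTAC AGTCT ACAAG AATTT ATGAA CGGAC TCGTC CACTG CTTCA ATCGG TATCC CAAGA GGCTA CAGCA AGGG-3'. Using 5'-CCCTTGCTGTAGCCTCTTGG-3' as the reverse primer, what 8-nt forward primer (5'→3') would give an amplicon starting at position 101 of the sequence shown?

The reverse primer's reverse complement CCAAGAGGCTACAGCAAGGG matches the template at positions 145–164; the product starts at position 101.
The forward primer is identical to the top strand over positions 101–108: ACAAGAAT.

5'-ACAAGAAT-3'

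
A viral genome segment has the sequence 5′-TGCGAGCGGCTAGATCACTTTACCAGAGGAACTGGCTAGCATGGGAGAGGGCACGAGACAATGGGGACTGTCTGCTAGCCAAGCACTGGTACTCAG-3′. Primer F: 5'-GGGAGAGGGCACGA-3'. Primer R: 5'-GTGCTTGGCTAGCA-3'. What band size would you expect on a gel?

44 bp

The forward primer matches the template at positions 43–56.
The reverse primer's reverse complement is TGCTAGCCAAGCAC, which matches the template at positions 73–86.
The product runs from position 43 to position 86, so its length is 86 − 43 + 1 = 44 bp.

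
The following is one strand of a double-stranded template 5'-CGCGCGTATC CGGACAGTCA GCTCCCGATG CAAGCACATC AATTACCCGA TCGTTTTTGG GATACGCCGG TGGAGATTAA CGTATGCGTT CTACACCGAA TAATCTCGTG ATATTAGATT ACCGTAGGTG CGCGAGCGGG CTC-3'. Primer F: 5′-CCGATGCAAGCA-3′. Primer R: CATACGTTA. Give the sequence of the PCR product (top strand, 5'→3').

5'-CCGATGCAAGCACATCAATTACCCGATCGTTTTTGGGATACGCCGGTGGAGATTAACGTATG-3'

Forward primer CCGATGCAAGCA is found on the top strand at positions 25–36.
Taking the reverse complement of CATACGTTA gives TAACGTATG, found at positions 78–86 on the template; the primer anneals here to the top strand with its 3' end pointing upstream.
The product is the template from position 25 through 86 (62 bp).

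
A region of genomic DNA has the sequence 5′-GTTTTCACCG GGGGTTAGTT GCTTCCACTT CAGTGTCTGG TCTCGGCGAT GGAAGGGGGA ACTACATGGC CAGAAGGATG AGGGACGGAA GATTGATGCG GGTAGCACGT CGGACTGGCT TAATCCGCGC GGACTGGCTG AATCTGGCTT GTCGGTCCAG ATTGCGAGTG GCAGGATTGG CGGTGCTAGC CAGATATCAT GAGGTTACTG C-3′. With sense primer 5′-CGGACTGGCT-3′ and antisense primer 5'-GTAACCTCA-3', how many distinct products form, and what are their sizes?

Two products: 98 bp, 79 bp

The forward primer CGGACTGGCT matches the top strand at positions 111–120, 130–139.
The reverse primer's reverse complement is TGAGGTTAC, matching at positions 200–208.
Each forward site pairs with the reverse site to give a product ending at position 208: sizes 98, 79 bp.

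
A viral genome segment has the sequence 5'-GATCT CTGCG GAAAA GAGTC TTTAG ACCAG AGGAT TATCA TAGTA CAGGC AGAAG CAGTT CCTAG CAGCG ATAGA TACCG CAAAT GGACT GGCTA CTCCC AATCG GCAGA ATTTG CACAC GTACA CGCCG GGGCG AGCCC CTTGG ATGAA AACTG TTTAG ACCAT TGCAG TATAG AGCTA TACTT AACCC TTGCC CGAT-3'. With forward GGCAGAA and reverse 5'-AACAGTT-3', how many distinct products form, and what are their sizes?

Two products: 110 bp, 53 bp

The forward primer GGCAGAA matches the top strand at positions 48–54, 105–111.
The reverse primer's reverse complement is AACTGTT, matching at positions 151–157.
Each forward site pairs with the reverse site to give a product ending at position 157: sizes 110, 53 bp.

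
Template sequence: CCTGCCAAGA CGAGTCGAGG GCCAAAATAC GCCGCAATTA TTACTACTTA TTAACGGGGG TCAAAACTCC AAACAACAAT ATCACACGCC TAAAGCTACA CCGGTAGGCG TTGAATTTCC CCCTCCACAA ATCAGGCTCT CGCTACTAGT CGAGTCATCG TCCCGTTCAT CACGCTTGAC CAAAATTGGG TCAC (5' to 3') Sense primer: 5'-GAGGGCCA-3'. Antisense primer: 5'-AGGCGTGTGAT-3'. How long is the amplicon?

75 bp

Scanning the template, GAGGGCCA occurs at positions 17–24; this primer anneals to the bottom strand there with its 3' end pointing downstream.
Taking the reverse complement of AGGCGTGTGAT gives ATCACACGCCT, found at positions 81–91 on the template; the primer anneals here to the top strand with its 3' end pointing upstream.
Product length = (reverse-primer end) − (forward-primer start) + 1 = 91 − 17 + 1 = 75 bp.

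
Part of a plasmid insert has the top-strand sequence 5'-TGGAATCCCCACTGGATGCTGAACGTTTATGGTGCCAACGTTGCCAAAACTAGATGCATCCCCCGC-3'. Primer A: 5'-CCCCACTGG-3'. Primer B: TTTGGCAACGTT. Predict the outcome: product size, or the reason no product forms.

Yes — a 42 bp product.

Primer A (CCCCACTGG) matches the top strand at positions 7–15; it acts as a forward primer.
Primer B's reverse complement is AACGTTGCCAAA, matching the top strand at positions 37–48; it acts as a reverse primer.
The 3' ends face each other across positions 7–48, giving a 42 bp product.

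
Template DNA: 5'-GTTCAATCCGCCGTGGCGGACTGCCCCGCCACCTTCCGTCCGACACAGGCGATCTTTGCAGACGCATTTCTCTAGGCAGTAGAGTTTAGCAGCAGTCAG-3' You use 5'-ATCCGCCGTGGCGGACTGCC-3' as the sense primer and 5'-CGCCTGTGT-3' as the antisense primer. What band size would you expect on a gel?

Scanning the template, ATCCGCCGTGGCGGACTGCC occurs at positions 6–25; this primer anneals to the bottom strand there with its 3' end pointing downstream.
Reverse complement of the reverse primer: ACACAGGCG. This occurs on the top strand at positions 43–51.
The product runs from position 6 to position 51, so its length is 51 − 6 + 1 = 46 bp.

46 bp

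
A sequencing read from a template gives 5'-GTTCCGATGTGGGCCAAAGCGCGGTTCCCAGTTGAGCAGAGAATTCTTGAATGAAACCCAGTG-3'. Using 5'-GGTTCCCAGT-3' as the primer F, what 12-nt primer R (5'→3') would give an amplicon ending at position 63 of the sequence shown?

5'-CACTGGGTTTCA-3'

The forward primer binds at positions 23–32; the product's 3' end on the top strand is position 63.
The reverse primer anneals to the top strand over positions 52–63, i.e. to TGAAACCCAGTG.
Its sequence written 5'→3' is the reverse complement: CACTGGGTTTCA.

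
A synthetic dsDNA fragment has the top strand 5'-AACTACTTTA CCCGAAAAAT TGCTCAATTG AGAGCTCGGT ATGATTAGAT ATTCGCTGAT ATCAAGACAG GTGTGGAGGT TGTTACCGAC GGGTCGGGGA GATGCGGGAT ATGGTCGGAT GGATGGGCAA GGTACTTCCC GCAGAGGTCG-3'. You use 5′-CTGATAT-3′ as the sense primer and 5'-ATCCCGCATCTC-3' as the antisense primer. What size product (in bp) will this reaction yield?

55 bp

Scanning the template, CTGATAT occurs at positions 56–62; this primer anneals to the bottom strand there with its 3' end pointing downstream.
Reverse complement of the reverse primer: GAGATGCGGGAT. This occurs on the top strand at positions 99–110.
The product runs from position 56 to position 110, so its length is 110 − 56 + 1 = 55 bp.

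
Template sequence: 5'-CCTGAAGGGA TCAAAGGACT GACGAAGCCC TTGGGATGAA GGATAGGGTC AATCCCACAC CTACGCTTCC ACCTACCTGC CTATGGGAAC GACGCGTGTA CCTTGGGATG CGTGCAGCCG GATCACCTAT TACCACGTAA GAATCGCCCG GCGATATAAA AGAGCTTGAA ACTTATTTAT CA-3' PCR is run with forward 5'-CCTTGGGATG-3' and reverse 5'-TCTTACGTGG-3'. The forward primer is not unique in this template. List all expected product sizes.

The forward primer CCTTGGGATG matches the top strand at positions 29–38, 101–110.
The reverse primer's reverse complement is CCACGTAAGA, matching at positions 133–142.
Each forward site pairs with the reverse site to give a product ending at position 142: sizes 114, 42 bp.

114 bp, 42 bp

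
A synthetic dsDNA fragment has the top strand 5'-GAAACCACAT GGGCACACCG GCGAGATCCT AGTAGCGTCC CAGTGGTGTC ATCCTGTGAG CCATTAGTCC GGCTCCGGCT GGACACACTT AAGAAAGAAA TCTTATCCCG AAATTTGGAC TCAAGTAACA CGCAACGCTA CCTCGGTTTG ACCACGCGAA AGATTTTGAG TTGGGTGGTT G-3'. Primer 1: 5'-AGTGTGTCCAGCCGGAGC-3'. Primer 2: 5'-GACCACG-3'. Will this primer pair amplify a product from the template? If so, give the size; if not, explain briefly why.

Primer 1 (AGTGTGTCCAGCCGGAGC) has reverse complement GCTCCGGCTGGACACACT, which matches the top strand at positions 72–89; primer 1 anneals to the top strand there with its 3' end pointing upstream toward position 72.
Primer 2 (GACCACG) matches the top strand directly at positions 150–156; it anneals to the bottom strand with its 3' end pointing downstream toward position 156.
The 3' ends diverge (primer 1 extends toward position 1, primer 2 toward position 181), so the primers never converge on a shared product.

No product — the primers' 3' ends point away from each other.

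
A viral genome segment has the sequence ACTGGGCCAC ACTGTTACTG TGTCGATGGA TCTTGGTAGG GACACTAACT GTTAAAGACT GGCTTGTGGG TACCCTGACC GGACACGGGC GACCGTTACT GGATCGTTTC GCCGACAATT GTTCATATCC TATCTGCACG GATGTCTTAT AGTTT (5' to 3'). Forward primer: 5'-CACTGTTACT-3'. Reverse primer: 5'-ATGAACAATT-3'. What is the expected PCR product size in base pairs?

The forward primer matches the template at positions 10–19.
The reverse primer's reverse complement is AATTGTTCAT, which matches the template at positions 117–126.
The product runs from position 10 to position 126, so its length is 126 − 10 + 1 = 117 bp.

117 bp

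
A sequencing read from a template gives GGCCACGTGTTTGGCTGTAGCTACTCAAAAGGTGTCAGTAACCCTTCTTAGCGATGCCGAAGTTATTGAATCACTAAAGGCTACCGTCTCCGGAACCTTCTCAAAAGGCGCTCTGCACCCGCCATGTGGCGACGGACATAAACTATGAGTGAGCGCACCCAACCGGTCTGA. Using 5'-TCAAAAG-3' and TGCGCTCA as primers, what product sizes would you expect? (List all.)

133 bp, 57 bp

The forward primer TCAAAAG matches the top strand at positions 25–31, 101–107.
The reverse primer's reverse complement is TGAGCGCA, matching at positions 150–157.
Each forward site pairs with the reverse site to give a product ending at position 157: sizes 133, 57 bp.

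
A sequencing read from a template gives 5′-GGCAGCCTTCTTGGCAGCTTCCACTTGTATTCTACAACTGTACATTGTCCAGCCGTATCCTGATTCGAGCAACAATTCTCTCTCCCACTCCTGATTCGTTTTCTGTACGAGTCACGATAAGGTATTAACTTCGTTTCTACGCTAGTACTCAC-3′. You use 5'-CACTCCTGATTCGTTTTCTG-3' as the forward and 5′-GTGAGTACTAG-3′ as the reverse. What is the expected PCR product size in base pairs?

67 bp

Scanning the template, CACTCCTGATTCGTTTTCTG occurs at positions 86–105; this primer anneals to the bottom strand there with its 3' end pointing downstream.
Reverse complement of the reverse primer: CTAGTACTCAC. This occurs on the top strand at positions 142–152.
The product runs from position 86 to position 152, so its length is 152 − 86 + 1 = 67 bp.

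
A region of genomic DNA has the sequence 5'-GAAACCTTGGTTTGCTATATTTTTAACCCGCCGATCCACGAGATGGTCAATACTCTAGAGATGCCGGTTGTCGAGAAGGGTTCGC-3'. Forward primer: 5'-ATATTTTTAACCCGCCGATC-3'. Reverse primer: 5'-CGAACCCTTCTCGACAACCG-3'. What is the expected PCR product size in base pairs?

68 bp

Forward primer ATATTTTTAACCCGCCGATC is found on the top strand at positions 17–36.
The reverse primer's reverse complement is CGGTTGTCGAGAAGGGTTCG, which matches the template at positions 65–84.
Amplicon spans positions 17–84: 68 bp.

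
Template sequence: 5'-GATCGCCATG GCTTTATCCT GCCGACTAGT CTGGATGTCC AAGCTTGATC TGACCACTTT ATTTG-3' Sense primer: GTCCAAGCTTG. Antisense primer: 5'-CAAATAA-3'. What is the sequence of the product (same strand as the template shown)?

The forward primer matches the template at positions 37–47.
The reverse primer's reverse complement is TTATTTG, which matches the template at positions 59–65.
The product is the template from position 37 through 65 (29 bp).

5'-GTCCAAGCTTGATCTGACCACTTTATTTG-3'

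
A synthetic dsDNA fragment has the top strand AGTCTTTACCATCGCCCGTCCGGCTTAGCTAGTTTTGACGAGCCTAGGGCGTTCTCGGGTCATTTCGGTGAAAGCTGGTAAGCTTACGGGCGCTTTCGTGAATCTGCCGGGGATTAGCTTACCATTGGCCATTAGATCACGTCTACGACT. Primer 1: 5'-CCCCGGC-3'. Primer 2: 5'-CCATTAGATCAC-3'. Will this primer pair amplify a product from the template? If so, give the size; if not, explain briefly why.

No product — the primers' 3' ends point away from each other.

Primer 1 (CCCCGGC) has reverse complement GCCGGGG, which matches the top strand at positions 106–112; primer 1 anneals to the top strand there with its 3' end pointing upstream toward position 106.
Primer 2 (CCATTAGATCAC) matches the top strand directly at positions 129–140; it anneals to the bottom strand with its 3' end pointing downstream toward position 140.
The 3' ends diverge (primer 1 extends toward position 1, primer 2 toward position 150), so the primers never converge on a shared product.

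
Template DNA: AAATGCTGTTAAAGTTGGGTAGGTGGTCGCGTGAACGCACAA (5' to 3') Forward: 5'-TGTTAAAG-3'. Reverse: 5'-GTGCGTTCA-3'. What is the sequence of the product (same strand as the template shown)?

5'-TGTTAAAGTTGGGTAGGTGGTCGCGTGAACGCAC-3'

Forward primer TGTTAAAG is found on the top strand at positions 7–14.
Reverse complement of the reverse primer: TGAACGCAC. This occurs on the top strand at positions 32–40.
The product is the template from position 7 through 40 (34 bp).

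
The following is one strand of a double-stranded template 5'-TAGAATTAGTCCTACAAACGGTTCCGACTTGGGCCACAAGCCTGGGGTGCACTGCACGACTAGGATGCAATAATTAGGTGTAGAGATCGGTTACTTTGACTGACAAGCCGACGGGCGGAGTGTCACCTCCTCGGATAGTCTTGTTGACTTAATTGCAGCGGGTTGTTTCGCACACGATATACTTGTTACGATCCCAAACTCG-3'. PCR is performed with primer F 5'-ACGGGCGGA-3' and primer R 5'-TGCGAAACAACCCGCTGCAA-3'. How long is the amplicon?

62 bp

The forward primer matches the template at positions 111–119.
Taking the reverse complement of TGCGAAACAACCCGCTGCAA gives TTGCAGCGGGTTGTTTCGCA, found at positions 153–172 on the template; the primer anneals here to the top strand with its 3' end pointing upstream.
The product runs from position 111 to position 172, so its length is 172 − 111 + 1 = 62 bp.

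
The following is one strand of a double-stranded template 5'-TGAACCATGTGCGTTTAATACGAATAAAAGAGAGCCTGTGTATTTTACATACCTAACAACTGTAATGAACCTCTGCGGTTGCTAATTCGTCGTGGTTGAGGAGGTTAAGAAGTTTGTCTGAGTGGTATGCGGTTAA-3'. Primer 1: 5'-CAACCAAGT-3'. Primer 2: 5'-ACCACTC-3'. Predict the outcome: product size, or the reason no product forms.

No product — primer 1 has no binding site in the template.

Primer 1 (CAACCAAGT) does not match the top strand, and its reverse complement ACTTGGTTG does not match either.
With no annealing site for primer 1, no amplification occurs.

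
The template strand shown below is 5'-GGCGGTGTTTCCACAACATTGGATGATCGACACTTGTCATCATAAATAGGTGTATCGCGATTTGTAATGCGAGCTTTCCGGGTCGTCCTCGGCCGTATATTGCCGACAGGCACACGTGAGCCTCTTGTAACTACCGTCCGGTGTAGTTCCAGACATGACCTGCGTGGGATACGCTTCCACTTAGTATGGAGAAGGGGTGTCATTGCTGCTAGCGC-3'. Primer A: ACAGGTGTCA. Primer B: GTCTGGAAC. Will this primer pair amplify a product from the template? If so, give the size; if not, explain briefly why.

Primer A (ACAGGTGTCA) does not match the top strand, and its reverse complement TGACACCTGT does not match either.
With no annealing site for primer A, no amplification occurs.

No product — primer A has no binding site in the template.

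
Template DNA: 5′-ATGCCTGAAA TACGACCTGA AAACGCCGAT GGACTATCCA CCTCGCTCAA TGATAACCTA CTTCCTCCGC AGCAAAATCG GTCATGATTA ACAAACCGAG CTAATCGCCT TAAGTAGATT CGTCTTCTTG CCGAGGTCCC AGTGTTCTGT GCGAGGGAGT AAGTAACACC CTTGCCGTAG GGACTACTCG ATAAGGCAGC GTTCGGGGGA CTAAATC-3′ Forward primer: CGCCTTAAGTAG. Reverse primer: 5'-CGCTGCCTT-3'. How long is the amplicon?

Scanning the template, CGCCTTAAGTAG occurs at positions 106–117; this primer anneals to the bottom strand there with its 3' end pointing downstream.
Reverse complement of the reverse primer: AAGGCAGCG. This occurs on the top strand at positions 193–201.
The product runs from position 106 to position 201, so its length is 201 − 106 + 1 = 96 bp.

96 bp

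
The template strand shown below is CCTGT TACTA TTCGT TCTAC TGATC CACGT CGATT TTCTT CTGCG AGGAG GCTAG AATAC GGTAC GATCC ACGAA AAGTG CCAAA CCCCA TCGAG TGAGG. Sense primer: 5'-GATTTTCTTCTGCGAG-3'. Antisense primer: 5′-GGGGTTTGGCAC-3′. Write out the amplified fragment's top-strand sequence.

Forward primer GATTTTCTTCTGCGAG is found on the top strand at positions 32–47.
The reverse primer's reverse complement is GTGCCAAACCCC, which matches the template at positions 78–89.
The product is the template from position 32 through 89 (58 bp).

5'-GATTTTCTTCTGCGAGGAGGCTAGAATACGGTACGATCCACGAAAAGTGCCAAACCCC-3'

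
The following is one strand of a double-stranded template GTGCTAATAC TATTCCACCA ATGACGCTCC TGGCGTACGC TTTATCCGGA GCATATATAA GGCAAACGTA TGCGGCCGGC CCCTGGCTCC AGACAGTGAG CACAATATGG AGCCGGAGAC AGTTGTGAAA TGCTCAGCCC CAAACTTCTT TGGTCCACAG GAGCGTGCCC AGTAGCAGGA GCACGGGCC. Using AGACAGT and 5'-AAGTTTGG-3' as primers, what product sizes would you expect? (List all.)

57 bp, 31 bp

The forward primer AGACAGT matches the top strand at positions 91–97, 117–123.
The reverse primer's reverse complement is CCAAACTT, matching at positions 140–147.
Each forward site pairs with the reverse site to give a product ending at position 147: sizes 57, 31 bp.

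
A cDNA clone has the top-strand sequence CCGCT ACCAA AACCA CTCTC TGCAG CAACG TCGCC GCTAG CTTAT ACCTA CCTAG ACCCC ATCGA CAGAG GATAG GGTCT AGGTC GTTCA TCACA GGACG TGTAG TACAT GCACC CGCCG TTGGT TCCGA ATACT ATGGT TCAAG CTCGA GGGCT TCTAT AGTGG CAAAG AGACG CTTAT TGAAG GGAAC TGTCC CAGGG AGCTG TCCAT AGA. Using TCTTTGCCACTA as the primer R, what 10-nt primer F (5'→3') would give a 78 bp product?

5'-CAGGACGTGT-3'

The reverse primer's reverse complement TAGTGGCAAAGA matches the template at positions 160–171, so the product ends at position 171.
A 78 bp product then starts at position 171 − 78 + 1 = 94.
The forward primer is identical to the top strand there: CAGGACGTGT.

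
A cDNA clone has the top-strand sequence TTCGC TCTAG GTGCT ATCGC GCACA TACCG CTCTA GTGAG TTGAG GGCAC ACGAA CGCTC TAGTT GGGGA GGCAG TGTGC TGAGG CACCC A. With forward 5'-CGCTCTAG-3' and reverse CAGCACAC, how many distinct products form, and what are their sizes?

Three products: 80 bp, 54 bp, 27 bp

The forward primer CGCTCTAG matches the top strand at positions 3–10, 29–36, 56–63.
The reverse primer's reverse complement is GTGTGCTG, matching at positions 75–82.
Each forward site pairs with the reverse site to give a product ending at position 82: sizes 80, 54, 27 bp.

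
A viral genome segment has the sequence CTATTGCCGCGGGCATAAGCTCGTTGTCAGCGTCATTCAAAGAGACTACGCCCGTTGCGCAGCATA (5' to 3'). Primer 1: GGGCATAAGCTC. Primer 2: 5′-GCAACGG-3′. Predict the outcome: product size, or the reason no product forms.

Primer 1 (GGGCATAAGCTC) matches the top strand at positions 11–22; it acts as a forward primer.
Primer 2's reverse complement is CCGTTGC, matching the top strand at positions 52–58; it acts as a reverse primer.
The 3' ends face each other across positions 11–58, giving a 48 bp product.

Yes — a 48 bp product.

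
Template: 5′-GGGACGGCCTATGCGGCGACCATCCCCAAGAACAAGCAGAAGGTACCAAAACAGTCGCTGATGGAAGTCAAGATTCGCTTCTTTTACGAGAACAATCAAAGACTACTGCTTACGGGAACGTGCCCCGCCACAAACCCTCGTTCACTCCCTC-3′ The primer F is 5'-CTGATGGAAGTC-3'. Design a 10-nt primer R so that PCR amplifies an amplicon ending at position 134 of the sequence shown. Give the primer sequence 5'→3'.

5'-TTTGTGGCGG-3'

The forward primer binds at positions 58–69; the product's 3' end on the top strand is position 134.
The reverse primer anneals to the top strand over positions 125–134, i.e. to CCGCCACAAA.
Its sequence written 5'→3' is the reverse complement: TTTGTGGCGG.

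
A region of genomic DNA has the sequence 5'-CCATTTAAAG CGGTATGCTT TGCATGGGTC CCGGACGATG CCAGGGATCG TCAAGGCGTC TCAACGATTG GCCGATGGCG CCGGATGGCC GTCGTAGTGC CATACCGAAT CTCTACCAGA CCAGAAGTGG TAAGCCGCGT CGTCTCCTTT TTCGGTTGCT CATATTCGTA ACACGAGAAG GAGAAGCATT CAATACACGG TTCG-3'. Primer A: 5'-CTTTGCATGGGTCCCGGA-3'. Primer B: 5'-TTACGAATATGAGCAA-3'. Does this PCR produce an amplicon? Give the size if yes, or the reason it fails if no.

Yes — a 154 bp product.

Primer A (CTTTGCATGGGTCCCGGA) matches the top strand at positions 18–35; it acts as a forward primer.
Primer B's reverse complement is TTGCTCATATTCGTAA, matching the top strand at positions 156–171; it acts as a reverse primer.
The 3' ends face each other across positions 18–171, giving a 154 bp product.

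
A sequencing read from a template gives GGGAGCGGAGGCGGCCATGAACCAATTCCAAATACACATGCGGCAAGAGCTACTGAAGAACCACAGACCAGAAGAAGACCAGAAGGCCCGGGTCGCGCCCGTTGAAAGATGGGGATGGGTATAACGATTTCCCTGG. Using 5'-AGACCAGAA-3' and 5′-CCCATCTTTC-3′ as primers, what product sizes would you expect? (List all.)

49 bp, 38 bp

The forward primer AGACCAGAA matches the top strand at positions 65–73, 76–84.
The reverse primer's reverse complement is GAAAGATGGG, matching at positions 104–113.
Each forward site pairs with the reverse site to give a product ending at position 113: sizes 49, 38 bp.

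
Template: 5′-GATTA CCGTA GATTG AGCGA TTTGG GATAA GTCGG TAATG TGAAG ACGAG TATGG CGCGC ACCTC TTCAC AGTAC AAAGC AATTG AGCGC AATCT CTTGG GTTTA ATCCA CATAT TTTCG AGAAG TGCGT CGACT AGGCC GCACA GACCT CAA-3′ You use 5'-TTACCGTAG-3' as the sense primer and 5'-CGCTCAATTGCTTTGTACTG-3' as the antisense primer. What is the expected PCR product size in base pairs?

87 bp

Scanning the template, TTACCGTAG occurs at positions 3–11; this primer anneals to the bottom strand there with its 3' end pointing downstream.
The reverse primer's reverse complement is CAGTACAAAGCAATTGAGCG, which matches the template at positions 70–89.
The product runs from position 3 to position 89, so its length is 89 − 3 + 1 = 87 bp.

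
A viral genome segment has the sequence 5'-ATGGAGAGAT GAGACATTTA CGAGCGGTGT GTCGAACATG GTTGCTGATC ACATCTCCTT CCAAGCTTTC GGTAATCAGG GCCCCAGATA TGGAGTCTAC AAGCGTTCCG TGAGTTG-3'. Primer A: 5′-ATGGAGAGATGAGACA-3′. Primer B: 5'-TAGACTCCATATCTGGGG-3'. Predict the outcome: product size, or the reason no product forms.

Primer A (ATGGAGAGATGAGACA) matches the top strand at positions 1–16; it acts as a forward primer.
Primer B's reverse complement is CCCCAGATATGGAGTCTA, matching the top strand at positions 82–99; it acts as a reverse primer.
The 3' ends face each other across positions 1–99, giving a 99 bp product.

Yes — a 99 bp product.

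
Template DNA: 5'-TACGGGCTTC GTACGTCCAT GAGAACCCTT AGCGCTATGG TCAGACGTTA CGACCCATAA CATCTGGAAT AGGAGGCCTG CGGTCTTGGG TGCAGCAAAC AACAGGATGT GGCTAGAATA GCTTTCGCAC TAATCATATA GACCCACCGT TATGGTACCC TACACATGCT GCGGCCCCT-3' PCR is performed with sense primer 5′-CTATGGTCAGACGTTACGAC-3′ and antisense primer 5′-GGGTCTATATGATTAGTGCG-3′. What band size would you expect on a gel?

Scanning the template, CTATGGTCAGACGTTACGAC occurs at positions 35–54; this primer anneals to the bottom strand there with its 3' end pointing downstream.
The reverse primer's reverse complement is CGCACTAATCATATAGACCC, which matches the template at positions 126–145.
Product length = (reverse-primer end) − (forward-primer start) + 1 = 145 − 35 + 1 = 111 bp.

111 bp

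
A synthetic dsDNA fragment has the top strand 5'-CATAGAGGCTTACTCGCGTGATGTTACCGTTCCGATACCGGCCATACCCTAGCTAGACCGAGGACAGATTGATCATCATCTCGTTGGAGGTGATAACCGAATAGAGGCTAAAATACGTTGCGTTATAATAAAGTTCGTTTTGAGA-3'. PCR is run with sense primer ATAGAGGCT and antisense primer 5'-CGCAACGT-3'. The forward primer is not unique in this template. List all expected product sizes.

The forward primer ATAGAGGCT matches the top strand at positions 2–10, 101–109.
The reverse primer's reverse complement is ACGTTGCG, matching at positions 115–122.
Each forward site pairs with the reverse site to give a product ending at position 122: sizes 121, 22 bp.

121 bp, 22 bp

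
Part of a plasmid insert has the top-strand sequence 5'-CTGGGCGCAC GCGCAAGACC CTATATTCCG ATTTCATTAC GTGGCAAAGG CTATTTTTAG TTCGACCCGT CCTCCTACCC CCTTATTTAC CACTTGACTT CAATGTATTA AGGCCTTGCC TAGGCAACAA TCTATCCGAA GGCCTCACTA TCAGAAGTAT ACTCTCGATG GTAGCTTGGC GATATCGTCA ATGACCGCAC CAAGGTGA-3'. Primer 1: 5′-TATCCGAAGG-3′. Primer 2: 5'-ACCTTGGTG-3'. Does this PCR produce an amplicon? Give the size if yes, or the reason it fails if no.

Primer 1 (TATCCGAAGG) matches the top strand at positions 133–142; it acts as a forward primer.
Primer 2's reverse complement is CACCAAGGT, matching the top strand at positions 198–206; it acts as a reverse primer.
The 3' ends face each other across positions 133–206, giving a 74 bp product.

Yes — a 74 bp product.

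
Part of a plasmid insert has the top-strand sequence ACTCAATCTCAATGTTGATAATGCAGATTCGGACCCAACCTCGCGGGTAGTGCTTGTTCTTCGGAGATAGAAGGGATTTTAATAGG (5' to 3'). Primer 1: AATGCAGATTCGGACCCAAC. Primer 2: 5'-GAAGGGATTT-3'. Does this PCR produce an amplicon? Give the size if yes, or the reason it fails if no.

No product — both primers anneal to the same strand and extend in the same direction.

Primer 1 (AATGCAGATTCGGACCCAAC) matches the top strand at positions 20–39 (3' end points downstream).
Primer 2 (GAAGGGATTT) also matches the top strand directly, at positions 70–79 — its reverse complement AAATCCCTTC is not present.
Both primers anneal to the bottom strand with 3' ends pointing the same way, so neither can prime synthesis back toward the other.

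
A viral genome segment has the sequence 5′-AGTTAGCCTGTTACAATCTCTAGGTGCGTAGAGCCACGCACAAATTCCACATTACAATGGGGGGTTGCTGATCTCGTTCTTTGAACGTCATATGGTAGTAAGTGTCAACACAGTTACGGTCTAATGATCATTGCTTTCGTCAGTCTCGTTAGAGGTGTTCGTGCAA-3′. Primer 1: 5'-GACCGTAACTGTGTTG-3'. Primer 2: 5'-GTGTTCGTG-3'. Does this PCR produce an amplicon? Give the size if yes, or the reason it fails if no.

No product — the primers' 3' ends point away from each other.

Primer 1 (GACCGTAACTGTGTTG) has reverse complement CAACACAGTTACGGTC, which matches the top strand at positions 106–121; primer 1 anneals to the top strand there with its 3' end pointing upstream toward position 106.
Primer 2 (GTGTTCGTG) matches the top strand directly at positions 155–163; it anneals to the bottom strand with its 3' end pointing downstream toward position 163.
The 3' ends diverge (primer 1 extends toward position 1, primer 2 toward position 166), so the primers never converge on a shared product.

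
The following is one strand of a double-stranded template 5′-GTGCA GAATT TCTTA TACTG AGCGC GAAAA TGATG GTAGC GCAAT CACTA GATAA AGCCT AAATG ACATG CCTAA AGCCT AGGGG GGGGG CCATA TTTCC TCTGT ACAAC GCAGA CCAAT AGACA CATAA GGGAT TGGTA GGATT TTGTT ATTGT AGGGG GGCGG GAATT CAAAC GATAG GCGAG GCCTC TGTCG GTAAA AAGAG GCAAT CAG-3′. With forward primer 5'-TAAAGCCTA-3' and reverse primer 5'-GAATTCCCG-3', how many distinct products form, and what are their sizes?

Two products: 119 bp, 99 bp

The forward primer TAAAGCCTA matches the top strand at positions 53–61, 73–81.
The reverse primer's reverse complement is CGGGAATTC, matching at positions 163–171.
Each forward site pairs with the reverse site to give a product ending at position 171: sizes 119, 99 bp.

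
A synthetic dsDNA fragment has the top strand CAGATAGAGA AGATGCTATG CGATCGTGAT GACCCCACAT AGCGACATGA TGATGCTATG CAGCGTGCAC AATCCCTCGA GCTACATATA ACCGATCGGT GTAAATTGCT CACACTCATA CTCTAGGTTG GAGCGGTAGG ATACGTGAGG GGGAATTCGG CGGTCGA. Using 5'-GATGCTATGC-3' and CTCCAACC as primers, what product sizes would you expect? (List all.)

122 bp, 82 bp

The forward primer GATGCTATGC matches the top strand at positions 12–21, 52–61.
The reverse primer's reverse complement is GGTTGGAG, matching at positions 126–133.
Each forward site pairs with the reverse site to give a product ending at position 133: sizes 122, 82 bp.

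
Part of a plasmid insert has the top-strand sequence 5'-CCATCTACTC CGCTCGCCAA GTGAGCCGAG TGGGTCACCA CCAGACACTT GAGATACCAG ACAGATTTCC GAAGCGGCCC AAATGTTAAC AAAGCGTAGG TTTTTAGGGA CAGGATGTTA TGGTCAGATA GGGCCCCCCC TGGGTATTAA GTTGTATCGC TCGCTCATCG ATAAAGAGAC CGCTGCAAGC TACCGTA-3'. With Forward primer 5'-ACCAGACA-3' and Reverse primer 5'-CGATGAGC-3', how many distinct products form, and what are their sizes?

Two products: 131 bp, 115 bp

The forward primer ACCAGACA matches the top strand at positions 40–47, 56–63.
The reverse primer's reverse complement is GCTCATCG, matching at positions 163–170.
Each forward site pairs with the reverse site to give a product ending at position 170: sizes 131, 115 bp.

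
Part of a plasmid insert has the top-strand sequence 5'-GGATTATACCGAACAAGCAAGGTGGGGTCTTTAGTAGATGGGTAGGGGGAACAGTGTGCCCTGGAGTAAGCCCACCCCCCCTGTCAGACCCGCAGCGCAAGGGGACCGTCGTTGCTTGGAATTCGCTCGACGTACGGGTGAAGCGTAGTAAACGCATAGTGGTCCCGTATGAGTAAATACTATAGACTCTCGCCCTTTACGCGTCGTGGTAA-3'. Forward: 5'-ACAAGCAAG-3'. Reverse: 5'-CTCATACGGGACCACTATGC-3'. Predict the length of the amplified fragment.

161 bp

The forward primer matches the template at positions 13–21.
The reverse primer's reverse complement is GCATAGTGGTCCCGTATGAG, which matches the template at positions 154–173.
Amplicon spans positions 13–173: 161 bp.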